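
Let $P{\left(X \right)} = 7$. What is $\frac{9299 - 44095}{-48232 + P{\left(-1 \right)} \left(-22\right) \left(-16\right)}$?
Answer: $\frac{8699}{11442} \approx 0.76027$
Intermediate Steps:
$\frac{9299 - 44095}{-48232 + P{\left(-1 \right)} \left(-22\right) \left(-16\right)} = \frac{9299 - 44095}{-48232 + 7 \left(-22\right) \left(-16\right)} = - \frac{34796}{-48232 - -2464} = - \frac{34796}{-48232 + 2464} = - \frac{34796}{-45768} = \left(-34796\right) \left(- \frac{1}{45768}\right) = \frac{8699}{11442}$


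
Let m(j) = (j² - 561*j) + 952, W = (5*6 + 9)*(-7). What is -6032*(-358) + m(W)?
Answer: 2388090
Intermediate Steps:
W = -273 (W = (30 + 9)*(-7) = 39*(-7) = -273)
m(j) = 952 + j² - 561*j
-6032*(-358) + m(W) = -6032*(-358) + (952 + (-273)² - 561*(-273)) = 2159456 + (952 + 74529 + 153153) = 2159456 + 228634 = 2388090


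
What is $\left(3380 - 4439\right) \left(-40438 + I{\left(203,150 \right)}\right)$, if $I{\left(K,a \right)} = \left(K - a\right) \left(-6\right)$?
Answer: $43160604$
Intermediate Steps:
$I{\left(K,a \right)} = - 6 K + 6 a$
$\left(3380 - 4439\right) \left(-40438 + I{\left(203,150 \right)}\right) = \left(3380 - 4439\right) \left(-40438 + \left(\left(-6\right) 203 + 6 \cdot 150\right)\right) = - 1059 \left(-40438 + \left(-1218 + 900\right)\right) = - 1059 \left(-40438 - 318\right) = \left(-1059\right) \left(-40756\right) = 43160604$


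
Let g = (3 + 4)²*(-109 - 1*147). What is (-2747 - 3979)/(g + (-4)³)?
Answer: 3363/6304 ≈ 0.53347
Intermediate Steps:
g = -12544 (g = 7²*(-109 - 147) = 49*(-256) = -12544)
(-2747 - 3979)/(g + (-4)³) = (-2747 - 3979)/(-12544 + (-4)³) = -6726/(-12544 - 64) = -6726/(-12608) = -6726*(-1/12608) = 3363/6304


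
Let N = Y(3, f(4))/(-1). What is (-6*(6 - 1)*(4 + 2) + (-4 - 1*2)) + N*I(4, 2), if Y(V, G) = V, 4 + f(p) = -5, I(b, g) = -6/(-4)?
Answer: -381/2 ≈ -190.50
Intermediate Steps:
I(b, g) = 3/2 (I(b, g) = -6*(-1/4) = 3/2)
f(p) = -9 (f(p) = -4 - 5 = -9)
N = -3 (N = 3/(-1) = 3*(-1) = -3)
(-6*(6 - 1)*(4 + 2) + (-4 - 1*2)) + N*I(4, 2) = (-6*(6 - 1)*(4 + 2) + (-4 - 1*2)) - 3*3/2 = (-30*6 + (-4 - 2)) - 9/2 = (-6*30 - 6) - 9/2 = (-180 - 6) - 9/2 = -186 - 9/2 = -381/2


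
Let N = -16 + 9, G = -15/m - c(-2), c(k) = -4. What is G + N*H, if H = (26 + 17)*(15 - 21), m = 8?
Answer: 14465/8 ≈ 1808.1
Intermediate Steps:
H = -258 (H = 43*(-6) = -258)
G = 17/8 (G = -15/8 - 1*(-4) = -15*1/8 + 4 = -15/8 + 4 = 17/8 ≈ 2.1250)
N = -7
G + N*H = 17/8 - 7*(-258) = 17/8 + 1806 = 14465/8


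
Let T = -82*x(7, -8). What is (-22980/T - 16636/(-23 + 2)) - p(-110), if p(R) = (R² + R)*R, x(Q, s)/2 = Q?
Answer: 1136272211/861 ≈ 1.3197e+6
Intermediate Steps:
x(Q, s) = 2*Q
p(R) = R*(R + R²) (p(R) = (R + R²)*R = R*(R + R²))
T = -1148 (T = -164*7 = -82*14 = -1148)
(-22980/T - 16636/(-23 + 2)) - p(-110) = (-22980/(-1148) - 16636/(-23 + 2)) - (-110)²*(1 - 110) = (-22980*(-1/1148) - 16636/(1*(-21))) - 12100*(-109) = (5745/287 - 16636/(-21)) - 1*(-1318900) = (5745/287 - 16636*(-1/21)) + 1318900 = (5745/287 + 16636/21) + 1318900 = 699311/861 + 1318900 = 1136272211/861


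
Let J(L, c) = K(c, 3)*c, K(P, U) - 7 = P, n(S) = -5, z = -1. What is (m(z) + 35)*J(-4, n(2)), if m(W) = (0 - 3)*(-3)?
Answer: -440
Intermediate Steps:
K(P, U) = 7 + P
J(L, c) = c*(7 + c) (J(L, c) = (7 + c)*c = c*(7 + c))
m(W) = 9 (m(W) = -3*(-3) = 9)
(m(z) + 35)*J(-4, n(2)) = (9 + 35)*(-5*(7 - 5)) = 44*(-5*2) = 44*(-10) = -440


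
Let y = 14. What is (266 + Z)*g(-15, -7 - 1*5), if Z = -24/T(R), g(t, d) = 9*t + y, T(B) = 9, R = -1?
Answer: -95590/3 ≈ -31863.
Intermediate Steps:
g(t, d) = 14 + 9*t (g(t, d) = 9*t + 14 = 14 + 9*t)
Z = -8/3 (Z = -24/9 = -24*1/9 = -8/3 ≈ -2.6667)
(266 + Z)*g(-15, -7 - 1*5) = (266 - 8/3)*(14 + 9*(-15)) = 790*(14 - 135)/3 = (790/3)*(-121) = -95590/3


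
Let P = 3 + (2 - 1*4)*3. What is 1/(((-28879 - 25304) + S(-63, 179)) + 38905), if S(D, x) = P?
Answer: -1/15281 ≈ -6.5441e-5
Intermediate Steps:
P = -3 (P = 3 + (2 - 4)*3 = 3 - 2*3 = 3 - 6 = -3)
S(D, x) = -3
1/(((-28879 - 25304) + S(-63, 179)) + 38905) = 1/(((-28879 - 25304) - 3) + 38905) = 1/((-54183 - 3) + 38905) = 1/(-54186 + 38905) = 1/(-15281) = -1/15281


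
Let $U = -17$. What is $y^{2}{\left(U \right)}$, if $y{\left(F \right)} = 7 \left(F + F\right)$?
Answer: $56644$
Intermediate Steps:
$y{\left(F \right)} = 14 F$ ($y{\left(F \right)} = 7 \cdot 2 F = 14 F$)
$y^{2}{\left(U \right)} = \left(14 \left(-17\right)\right)^{2} = \left(-238\right)^{2} = 56644$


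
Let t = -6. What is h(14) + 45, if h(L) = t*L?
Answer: -39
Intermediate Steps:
h(L) = -6*L
h(14) + 45 = -6*14 + 45 = -84 + 45 = -39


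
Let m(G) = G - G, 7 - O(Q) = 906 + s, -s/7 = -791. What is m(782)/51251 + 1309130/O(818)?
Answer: -654565/3218 ≈ -203.41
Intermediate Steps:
s = 5537 (s = -7*(-791) = 5537)
O(Q) = -6436 (O(Q) = 7 - (906 + 5537) = 7 - 1*6443 = 7 - 6443 = -6436)
m(G) = 0
m(782)/51251 + 1309130/O(818) = 0/51251 + 1309130/(-6436) = 0*(1/51251) + 1309130*(-1/6436) = 0 - 654565/3218 = -654565/3218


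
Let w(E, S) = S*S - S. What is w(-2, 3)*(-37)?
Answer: -222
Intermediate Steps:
w(E, S) = S**2 - S
w(-2, 3)*(-37) = (3*(-1 + 3))*(-37) = (3*2)*(-37) = 6*(-37) = -222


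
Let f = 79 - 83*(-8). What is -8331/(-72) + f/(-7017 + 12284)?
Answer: 14644291/126408 ≈ 115.85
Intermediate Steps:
f = 743 (f = 79 + 664 = 743)
-8331/(-72) + f/(-7017 + 12284) = -8331/(-72) + 743/(-7017 + 12284) = -8331*(-1/72) + 743/5267 = 2777/24 + 743*(1/5267) = 2777/24 + 743/5267 = 14644291/126408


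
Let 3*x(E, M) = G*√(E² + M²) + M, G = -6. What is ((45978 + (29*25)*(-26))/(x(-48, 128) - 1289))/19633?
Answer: -304294776/261263261449 + 7812864*√73/261263261449 ≈ -0.00090920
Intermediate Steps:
x(E, M) = -2*√(E² + M²) + M/3 (x(E, M) = (-6*√(E² + M²) + M)/3 = (M - 6*√(E² + M²))/3 = -2*√(E² + M²) + M/3)
((45978 + (29*25)*(-26))/(x(-48, 128) - 1289))/19633 = ((45978 + (29*25)*(-26))/((-2*√((-48)² + 128²) + (⅓)*128) - 1289))/19633 = ((45978 + 725*(-26))/((-2*√(2304 + 16384) + 128/3) - 1289))*(1/19633) = ((45978 - 18850)/((-32*√73 + 128/3) - 1289))*(1/19633) = (27128/((-32*√73 + 128/3) - 1289))*(1/19633) = (27128/((128/3 - 32*√73) - 1289))*(1/19633) = (27128/(-3739/3 - 32*√73))*(1/19633) = 27128/(19633*(-3739/3 - 32*√73))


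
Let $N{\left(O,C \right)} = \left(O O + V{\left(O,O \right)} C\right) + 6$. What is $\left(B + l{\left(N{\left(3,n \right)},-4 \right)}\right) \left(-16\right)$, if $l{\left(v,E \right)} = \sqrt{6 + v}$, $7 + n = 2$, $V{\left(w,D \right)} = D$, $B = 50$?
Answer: $-800 - 16 \sqrt{6} \approx -839.19$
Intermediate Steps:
$n = -5$ ($n = -7 + 2 = -5$)
$N{\left(O,C \right)} = 6 + O^{2} + C O$ ($N{\left(O,C \right)} = \left(O O + O C\right) + 6 = \left(O^{2} + C O\right) + 6 = 6 + O^{2} + C O$)
$\left(B + l{\left(N{\left(3,n \right)},-4 \right)}\right) \left(-16\right) = \left(50 + \sqrt{6 + \left(6 + 3^{2} - 15\right)}\right) \left(-16\right) = \left(50 + \sqrt{6 + \left(6 + 9 - 15\right)}\right) \left(-16\right) = \left(50 + \sqrt{6 + 0}\right) \left(-16\right) = \left(50 + \sqrt{6}\right) \left(-16\right) = -800 - 16 \sqrt{6}$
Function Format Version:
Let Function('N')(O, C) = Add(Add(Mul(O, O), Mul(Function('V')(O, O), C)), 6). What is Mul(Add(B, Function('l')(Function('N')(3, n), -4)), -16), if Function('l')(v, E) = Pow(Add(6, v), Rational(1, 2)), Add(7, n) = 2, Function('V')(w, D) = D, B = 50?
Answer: Add(-800, Mul(-16, Pow(6, Rational(1, 2)))) ≈ -839.19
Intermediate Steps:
n = -5 (n = Add(-7, 2) = -5)
Function('N')(O, C) = Add(6, Pow(O, 2), Mul(C, O)) (Function('N')(O, C) = Add(Add(Mul(O, O), Mul(O, C)), 6) = Add(Add(Pow(O, 2), Mul(C, O)), 6) = Add(6, Pow(O, 2), Mul(C, O)))
Mul(Add(B, Function('l')(Function('N')(3, n), -4)), -16) = Mul(Add(50, Pow(Add(6, Add(6, Pow(3, 2), Mul(-5, 3))), Rational(1, 2))), -16) = Mul(Add(50, Pow(Add(6, Add(6, 9, -15)), Rational(1, 2))), -16) = Mul(Add(50, Pow(Add(6, 0), Rational(1, 2))), -16) = Mul(Add(50, Pow(6, Rational(1, 2))), -16) = Add(-800, Mul(-16, Pow(6, Rational(1, 2))))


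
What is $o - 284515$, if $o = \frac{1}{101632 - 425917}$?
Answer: $- \frac{92263946776}{324285} \approx -2.8452 \cdot 10^{5}$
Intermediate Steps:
$o = - \frac{1}{324285}$ ($o = \frac{1}{-324285} = - \frac{1}{324285} \approx -3.0837 \cdot 10^{-6}$)
$o - 284515 = - \frac{1}{324285} - 284515 = - \frac{92263946776}{324285}$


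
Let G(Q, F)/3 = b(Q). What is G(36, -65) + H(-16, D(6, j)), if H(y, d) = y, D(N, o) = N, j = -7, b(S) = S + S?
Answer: 200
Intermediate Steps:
b(S) = 2*S
G(Q, F) = 6*Q (G(Q, F) = 3*(2*Q) = 6*Q)
G(36, -65) + H(-16, D(6, j)) = 6*36 - 16 = 216 - 16 = 200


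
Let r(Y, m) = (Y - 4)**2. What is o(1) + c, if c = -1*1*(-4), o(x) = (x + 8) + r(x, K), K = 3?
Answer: 22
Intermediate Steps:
r(Y, m) = (-4 + Y)**2
o(x) = 8 + x + (-4 + x)**2 (o(x) = (x + 8) + (-4 + x)**2 = (8 + x) + (-4 + x)**2 = 8 + x + (-4 + x)**2)
c = 4 (c = -1*(-4) = 4)
o(1) + c = (8 + 1 + (-4 + 1)**2) + 4 = (8 + 1 + (-3)**2) + 4 = (8 + 1 + 9) + 4 = 18 + 4 = 22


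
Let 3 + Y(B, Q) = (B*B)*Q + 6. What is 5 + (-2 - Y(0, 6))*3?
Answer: -10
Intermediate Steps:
Y(B, Q) = 3 + Q*B² (Y(B, Q) = -3 + ((B*B)*Q + 6) = -3 + (B²*Q + 6) = -3 + (Q*B² + 6) = -3 + (6 + Q*B²) = 3 + Q*B²)
5 + (-2 - Y(0, 6))*3 = 5 + (-2 - (3 + 6*0²))*3 = 5 + (-2 - (3 + 6*0))*3 = 5 + (-2 - (3 + 0))*3 = 5 + (-2 - 1*3)*3 = 5 + (-2 - 3)*3 = 5 - 5*3 = 5 - 15 = -10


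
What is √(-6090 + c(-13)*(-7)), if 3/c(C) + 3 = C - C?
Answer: I*√6083 ≈ 77.994*I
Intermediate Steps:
c(C) = -1 (c(C) = 3/(-3 + (C - C)) = 3/(-3 + 0) = 3/(-3) = 3*(-⅓) = -1)
√(-6090 + c(-13)*(-7)) = √(-6090 - 1*(-7)) = √(-6090 + 7) = √(-6083) = I*√6083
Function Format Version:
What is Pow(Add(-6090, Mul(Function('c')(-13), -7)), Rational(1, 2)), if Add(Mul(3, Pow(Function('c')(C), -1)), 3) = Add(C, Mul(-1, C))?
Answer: Mul(I, Pow(6083, Rational(1, 2))) ≈ Mul(77.994, I)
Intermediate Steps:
Function('c')(C) = -1 (Function('c')(C) = Mul(3, Pow(Add(-3, Add(C, Mul(-1, C))), -1)) = Mul(3, Pow(Add(-3, 0), -1)) = Mul(3, Pow(-3, -1)) = Mul(3, Rational(-1, 3)) = -1)
Pow(Add(-6090, Mul(Function('c')(-13), -7)), Rational(1, 2)) = Pow(Add(-6090, Mul(-1, -7)), Rational(1, 2)) = Pow(Add(-6090, 7), Rational(1, 2)) = Pow(-6083, Rational(1, 2)) = Mul(I, Pow(6083, Rational(1, 2)))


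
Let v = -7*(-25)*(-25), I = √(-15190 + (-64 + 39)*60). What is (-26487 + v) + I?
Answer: -30862 + I*√16690 ≈ -30862.0 + 129.19*I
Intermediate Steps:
I = I*√16690 (I = √(-15190 - 25*60) = √(-15190 - 1500) = √(-16690) = I*√16690 ≈ 129.19*I)
v = -4375 (v = 175*(-25) = -4375)
(-26487 + v) + I = (-26487 - 4375) + I*√16690 = -30862 + I*√16690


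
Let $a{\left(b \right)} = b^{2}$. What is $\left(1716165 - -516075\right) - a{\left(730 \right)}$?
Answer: $1699340$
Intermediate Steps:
$\left(1716165 - -516075\right) - a{\left(730 \right)} = \left(1716165 - -516075\right) - 730^{2} = \left(1716165 + 516075\right) - 532900 = 2232240 - 532900 = 1699340$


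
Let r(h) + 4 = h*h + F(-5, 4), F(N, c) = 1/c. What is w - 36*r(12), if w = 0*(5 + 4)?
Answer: -5049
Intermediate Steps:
w = 0 (w = 0*9 = 0)
r(h) = -15/4 + h² (r(h) = -4 + (h*h + 1/4) = -4 + (h² + ¼) = -4 + (¼ + h²) = -15/4 + h²)
w - 36*r(12) = 0 - 36*(-15/4 + 12²) = 0 - 36*(-15/4 + 144) = 0 - 36*561/4 = 0 - 5049 = -5049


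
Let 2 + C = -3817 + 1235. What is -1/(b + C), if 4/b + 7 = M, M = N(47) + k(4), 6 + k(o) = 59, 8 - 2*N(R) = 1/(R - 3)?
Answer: 4399/11366664 ≈ 0.00038701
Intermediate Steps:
N(R) = 4 - 1/(2*(-3 + R)) (N(R) = 4 - 1/(2*(R - 3)) = 4 - 1/(2*(-3 + R)))
C = -2584 (C = -2 + (-3817 + 1235) = -2 - 2582 = -2584)
k(o) = 53 (k(o) = -6 + 59 = 53)
M = 5015/88 (M = (-25 + 8*47)/(2*(-3 + 47)) + 53 = (1/2)*(-25 + 376)/44 + 53 = (1/2)*(1/44)*351 + 53 = 351/88 + 53 = 5015/88 ≈ 56.989)
b = 352/4399 (b = 4/(-7 + 5015/88) = 4/(4399/88) = 4*(88/4399) = 352/4399 ≈ 0.080018)
-1/(b + C) = -1/(352/4399 - 2584) = -1/(-11366664/4399) = -1*(-4399/11366664) = 4399/11366664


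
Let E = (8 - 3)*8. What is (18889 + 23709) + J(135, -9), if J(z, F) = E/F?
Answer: 383342/9 ≈ 42594.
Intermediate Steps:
E = 40 (E = 5*8 = 40)
J(z, F) = 40/F
(18889 + 23709) + J(135, -9) = (18889 + 23709) + 40/(-9) = 42598 + 40*(-⅑) = 42598 - 40/9 = 383342/9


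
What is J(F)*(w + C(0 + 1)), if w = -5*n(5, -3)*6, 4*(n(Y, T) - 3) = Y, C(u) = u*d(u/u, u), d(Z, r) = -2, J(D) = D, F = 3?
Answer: -777/2 ≈ -388.50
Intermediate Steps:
C(u) = -2*u (C(u) = u*(-2) = -2*u)
n(Y, T) = 3 + Y/4
w = -255/2 (w = -5*(3 + (1/4)*5)*6 = -5*(3 + 5/4)*6 = -5*17/4*6 = -85/4*6 = -255/2 ≈ -127.50)
J(F)*(w + C(0 + 1)) = 3*(-255/2 - 2*(0 + 1)) = 3*(-255/2 - 2*1) = 3*(-255/2 - 2) = 3*(-259/2) = -777/2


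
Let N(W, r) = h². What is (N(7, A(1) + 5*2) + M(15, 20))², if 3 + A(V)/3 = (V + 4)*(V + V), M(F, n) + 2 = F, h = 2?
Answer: 289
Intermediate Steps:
M(F, n) = -2 + F
A(V) = -9 + 6*V*(4 + V) (A(V) = -9 + 3*((V + 4)*(V + V)) = -9 + 3*((4 + V)*(2*V)) = -9 + 3*(2*V*(4 + V)) = -9 + 6*V*(4 + V))
N(W, r) = 4 (N(W, r) = 2² = 4)
(N(7, A(1) + 5*2) + M(15, 20))² = (4 + (-2 + 15))² = (4 + 13)² = 17² = 289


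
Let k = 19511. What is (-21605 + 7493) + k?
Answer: 5399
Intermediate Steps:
(-21605 + 7493) + k = (-21605 + 7493) + 19511 = -14112 + 19511 = 5399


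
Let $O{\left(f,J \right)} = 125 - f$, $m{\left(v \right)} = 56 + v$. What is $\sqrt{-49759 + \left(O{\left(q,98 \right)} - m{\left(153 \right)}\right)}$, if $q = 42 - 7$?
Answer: $3 i \sqrt{5542} \approx 223.33 i$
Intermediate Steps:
$q = 35$
$\sqrt{-49759 + \left(O{\left(q,98 \right)} - m{\left(153 \right)}\right)} = \sqrt{-49759 + \left(\left(125 - 35\right) - \left(56 + 153\right)\right)} = \sqrt{-49759 + \left(\left(125 - 35\right) - 209\right)} = \sqrt{-49759 + \left(90 - 209\right)} = \sqrt{-49759 - 119} = \sqrt{-49878} = 3 i \sqrt{5542}$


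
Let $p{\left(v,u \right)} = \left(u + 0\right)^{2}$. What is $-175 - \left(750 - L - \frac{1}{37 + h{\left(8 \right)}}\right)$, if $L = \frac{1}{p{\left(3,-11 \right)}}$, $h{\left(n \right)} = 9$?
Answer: $- \frac{5148383}{5566} \approx -924.97$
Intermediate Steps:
$p{\left(v,u \right)} = u^{2}$
$L = \frac{1}{121}$ ($L = \frac{1}{\left(-11\right)^{2}} = \frac{1}{121} \approx 0.0082645$)
$-175 - \left(750 - L - \frac{1}{37 + h{\left(8 \right)}}\right) = -175 + \left(\left(\left(\frac{1}{37 + 9} - 5^{4}\right) + \frac{1}{121}\right) - 125\right) = -175 + \left(\left(\left(\frac{1}{46} - 625\right) + \frac{1}{121}\right) - 125\right) = -175 + \left(\left(- \frac{28749}{46} + \frac{1}{121}\right) - 125\right) = -175 - \frac{4174333}{5566} = - \frac{5148383}{5566}$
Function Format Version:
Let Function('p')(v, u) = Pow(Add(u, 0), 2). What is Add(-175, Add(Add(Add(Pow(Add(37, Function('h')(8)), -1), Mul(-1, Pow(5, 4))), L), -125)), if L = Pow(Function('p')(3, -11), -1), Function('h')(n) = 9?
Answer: Rational(-5148383, 5566) ≈ -924.97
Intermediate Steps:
Function('p')(v, u) = Pow(u, 2)
L = Rational(1, 121) (L = Pow(Pow(-11, 2), -1) = Pow(121, -1) = Rational(1, 121) ≈ 0.0082645)
Add(-175, Add(Add(Add(Pow(Add(37, Function('h')(8)), -1), Mul(-1, Pow(5, 4))), L), -125)) = Add(-175, Add(Add(Add(Pow(Add(37, 9), -1), Mul(-1, Pow(5, 4))), Rational(1, 121)), -125)) = Add(-175, Add(Add(Add(Pow(46, -1), Mul(-1, 625)), Rational(1, 121)), -125)) = Add(-175, Add(Add(Add(Rational(1, 46), -625), Rational(1, 121)), -125)) = Add(-175, Add(Add(Rational(-28749, 46), Rational(1, 121)), -125)) = Add(-175, Add(Rational(-3478583, 5566), -125)) = Add(-175, Rational(-4174333, 5566)) = Rational(-5148383, 5566)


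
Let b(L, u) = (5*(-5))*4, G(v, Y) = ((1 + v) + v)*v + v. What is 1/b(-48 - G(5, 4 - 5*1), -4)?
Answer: -1/100 ≈ -0.010000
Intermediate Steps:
G(v, Y) = v + v*(1 + 2*v) (G(v, Y) = (1 + 2*v)*v + v = v*(1 + 2*v) + v = v + v*(1 + 2*v))
b(L, u) = -100 (b(L, u) = -25*4 = -100)
1/b(-48 - G(5, 4 - 5*1), -4) = 1/(-100) = -1/100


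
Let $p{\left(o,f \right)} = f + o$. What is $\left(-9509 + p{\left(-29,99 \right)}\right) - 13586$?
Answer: $-23025$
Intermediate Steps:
$\left(-9509 + p{\left(-29,99 \right)}\right) - 13586 = \left(-9509 + \left(99 - 29\right)\right) - 13586 = \left(-9509 + 70\right) - 13586 = -9439 - 13586 = -23025$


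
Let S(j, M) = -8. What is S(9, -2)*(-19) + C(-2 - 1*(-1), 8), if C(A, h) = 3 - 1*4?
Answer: 151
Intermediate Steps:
C(A, h) = -1 (C(A, h) = 3 - 4 = -1)
S(9, -2)*(-19) + C(-2 - 1*(-1), 8) = -8*(-19) - 1 = 152 - 1 = 151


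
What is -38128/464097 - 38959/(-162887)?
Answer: 11870199487/75595368039 ≈ 0.15702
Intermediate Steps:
-38128/464097 - 38959/(-162887) = -38128*1/464097 - 38959*(-1/162887) = -38128/464097 + 38959/162887 = 11870199487/75595368039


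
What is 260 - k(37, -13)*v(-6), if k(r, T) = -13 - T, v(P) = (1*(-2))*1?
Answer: 260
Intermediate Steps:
v(P) = -2 (v(P) = -2*1 = -2)
260 - k(37, -13)*v(-6) = 260 - (-13 - 1*(-13))*(-2) = 260 - (-13 + 13)*(-2) = 260 - 0*(-2) = 260 - 1*0 = 260 + 0 = 260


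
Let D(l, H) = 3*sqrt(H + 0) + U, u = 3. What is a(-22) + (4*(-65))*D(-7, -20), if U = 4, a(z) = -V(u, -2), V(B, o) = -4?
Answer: -1036 - 1560*I*sqrt(5) ≈ -1036.0 - 3488.3*I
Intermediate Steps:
a(z) = 4 (a(z) = -1*(-4) = 4)
D(l, H) = 4 + 3*sqrt(H) (D(l, H) = 3*sqrt(H + 0) + 4 = 3*sqrt(H) + 4 = 4 + 3*sqrt(H))
a(-22) + (4*(-65))*D(-7, -20) = 4 + (4*(-65))*(4 + 3*sqrt(-20)) = 4 - 260*(4 + 3*(2*I*sqrt(5))) = 4 - 260*(4 + 6*I*sqrt(5)) = 4 + (-1040 - 1560*I*sqrt(5)) = -1036 - 1560*I*sqrt(5)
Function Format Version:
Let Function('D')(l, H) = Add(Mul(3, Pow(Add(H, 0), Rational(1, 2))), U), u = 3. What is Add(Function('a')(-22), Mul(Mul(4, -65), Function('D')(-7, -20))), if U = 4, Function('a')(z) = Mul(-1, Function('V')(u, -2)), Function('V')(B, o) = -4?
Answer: Add(-1036, Mul(-1560, I, Pow(5, Rational(1, 2)))) ≈ Add(-1036.0, Mul(-3488.3, I))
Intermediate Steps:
Function('a')(z) = 4 (Function('a')(z) = Mul(-1, -4) = 4)
Function('D')(l, H) = Add(4, Mul(3, Pow(H, Rational(1, 2)))) (Function('D')(l, H) = Add(Mul(3, Pow(Add(H, 0), Rational(1, 2))), 4) = Add(Mul(3, Pow(H, Rational(1, 2))), 4) = Add(4, Mul(3, Pow(H, Rational(1, 2)))))
Add(Function('a')(-22), Mul(Mul(4, -65), Function('D')(-7, -20))) = Add(4, Mul(Mul(4, -65), Add(4, Mul(3, Pow(-20, Rational(1, 2)))))) = Add(4, Mul(-260, Add(4, Mul(3, Mul(2, I, Pow(5, Rational(1, 2))))))) = Add(4, Mul(-260, Add(4, Mul(6, I, Pow(5, Rational(1, 2)))))) = Add(4, Add(-1040, Mul(-1560, I, Pow(5, Rational(1, 2))))) = Add(-1036, Mul(-1560, I, Pow(5, Rational(1, 2))))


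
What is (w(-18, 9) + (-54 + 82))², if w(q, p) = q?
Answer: 100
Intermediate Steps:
(w(-18, 9) + (-54 + 82))² = (-18 + (-54 + 82))² = (-18 + 28)² = 10² = 100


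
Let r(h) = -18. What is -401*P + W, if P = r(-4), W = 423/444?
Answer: 1068405/148 ≈ 7219.0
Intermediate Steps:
W = 141/148 (W = 423*(1/444) = 141/148 ≈ 0.95270)
P = -18
-401*P + W = -401*(-18) + 141/148 = 7218 + 141/148 = 1068405/148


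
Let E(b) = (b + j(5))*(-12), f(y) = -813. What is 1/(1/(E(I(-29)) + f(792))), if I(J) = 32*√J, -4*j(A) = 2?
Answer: -807 - 384*I*√29 ≈ -807.0 - 2067.9*I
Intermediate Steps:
j(A) = -½ (j(A) = -¼*2 = -½)
E(b) = 6 - 12*b (E(b) = (b - ½)*(-12) = (-½ + b)*(-12) = 6 - 12*b)
1/(1/(E(I(-29)) + f(792))) = 1/(1/((6 - 384*√(-29)) - 813)) = 1/(1/((6 - 384*I*√29) - 813)) = 1/(1/(-807 - 384*I*√29)) = -807 - 384*I*√29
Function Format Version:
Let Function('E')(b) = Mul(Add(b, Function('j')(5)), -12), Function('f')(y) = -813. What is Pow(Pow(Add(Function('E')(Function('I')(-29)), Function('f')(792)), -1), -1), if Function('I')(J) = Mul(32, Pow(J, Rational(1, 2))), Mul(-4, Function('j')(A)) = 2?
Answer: Add(-807, Mul(-384, I, Pow(29, Rational(1, 2)))) ≈ Add(-807.00, Mul(-2067.9, I))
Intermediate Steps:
Function('j')(A) = Rational(-1, 2) (Function('j')(A) = Mul(Rational(-1, 4), 2) = Rational(-1, 2))
Function('E')(b) = Add(6, Mul(-12, b)) (Function('E')(b) = Mul(Add(b, Rational(-1, 2)), -12) = Mul(Add(Rational(-1, 2), b), -12) = Add(6, Mul(-12, b)))
Pow(Pow(Add(Function('E')(Function('I')(-29)), Function('f')(792)), -1), -1) = Pow(Pow(Add(Add(6, Mul(-12, Mul(32, Pow(-29, Rational(1, 2))))), -813), -1), -1) = Pow(Pow(Add(Add(6, Mul(-12, Mul(32, Mul(I, Pow(29, Rational(1, 2)))))), -813), -1), -1) = Pow(Pow(Add(Add(6, Mul(-12, Mul(32, I, Pow(29, Rational(1, 2))))), -813), -1), -1) = Pow(Pow(Add(Add(6, Mul(-384, I, Pow(29, Rational(1, 2)))), -813), -1), -1) = Pow(Pow(Add(-807, Mul(-384, I, Pow(29, Rational(1, 2)))), -1), -1) = Add(-807, Mul(-384, I, Pow(29, Rational(1, 2))))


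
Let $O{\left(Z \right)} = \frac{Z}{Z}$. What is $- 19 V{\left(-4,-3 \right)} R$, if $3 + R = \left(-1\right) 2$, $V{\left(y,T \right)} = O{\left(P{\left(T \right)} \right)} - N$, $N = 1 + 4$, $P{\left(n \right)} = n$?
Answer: $-380$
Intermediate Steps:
$O{\left(Z \right)} = 1$
$N = 5$
$V{\left(y,T \right)} = -4$ ($V{\left(y,T \right)} = 1 - 5 = -4$)
$R = -5$ ($R = -3 - 2 = -5$)
$- 19 V{\left(-4,-3 \right)} R = \left(-19\right) \left(-4\right) \left(-5\right) = 76 \left(-5\right) = -380$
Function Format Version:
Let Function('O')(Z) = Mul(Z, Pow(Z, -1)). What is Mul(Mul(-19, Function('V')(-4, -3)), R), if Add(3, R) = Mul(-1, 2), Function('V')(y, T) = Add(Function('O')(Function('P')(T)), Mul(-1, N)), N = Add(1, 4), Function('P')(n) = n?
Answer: -380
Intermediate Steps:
Function('O')(Z) = 1
N = 5
Function('V')(y, T) = -4 (Function('V')(y, T) = Add(1, Mul(-1, 5)) = Add(1, -5) = -4)
R = -5 (R = Add(-3, Mul(-1, 2)) = Add(-3, -2) = -5)
Mul(Mul(-19, Function('V')(-4, -3)), R) = Mul(Mul(-19, -4), -5) = Mul(76, -5) = -380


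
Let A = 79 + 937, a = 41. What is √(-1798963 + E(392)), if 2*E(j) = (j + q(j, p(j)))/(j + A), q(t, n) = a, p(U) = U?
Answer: 25*I*√89159477/176 ≈ 1341.3*I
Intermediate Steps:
q(t, n) = 41
A = 1016
E(j) = (41 + j)/(2*(1016 + j)) (E(j) = ((j + 41)/(j + 1016))/2 = ((41 + j)/(1016 + j))/2 = (41 + j)/(2*(1016 + j)))
√(-1798963 + E(392)) = √(-1798963 + (41 + 392)/(2*(1016 + 392))) = √(-1798963 + (½)*433/1408) = √(-1798963 + (½)*(1/1408)*433) = √(-1798963 + 433/2816) = √(-5065879375/2816) = 25*I*√89159477/176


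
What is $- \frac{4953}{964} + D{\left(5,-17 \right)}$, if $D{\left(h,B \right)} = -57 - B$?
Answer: $- \frac{43513}{964} \approx -45.138$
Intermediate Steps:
$- \frac{4953}{964} + D{\left(5,-17 \right)} = - \frac{4953}{964} - 40 = - \frac{43513}{964}$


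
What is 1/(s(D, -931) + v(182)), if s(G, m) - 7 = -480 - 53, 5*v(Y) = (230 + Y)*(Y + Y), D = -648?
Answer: 5/147338 ≈ 3.3936e-5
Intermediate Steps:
v(Y) = 2*Y*(230 + Y)/5 (v(Y) = ((230 + Y)*(Y + Y))/5 = ((230 + Y)*(2*Y))/5 = (2*Y*(230 + Y))/5 = 2*Y*(230 + Y)/5)
s(G, m) = -526 (s(G, m) = 7 + (-480 - 53) = 7 - 533 = -526)
1/(s(D, -931) + v(182)) = 1/(-526 + (⅖)*182*(230 + 182)) = 1/(-526 + (⅖)*182*412) = 1/(-526 + 149968/5) = 1/(147338/5) = 5/147338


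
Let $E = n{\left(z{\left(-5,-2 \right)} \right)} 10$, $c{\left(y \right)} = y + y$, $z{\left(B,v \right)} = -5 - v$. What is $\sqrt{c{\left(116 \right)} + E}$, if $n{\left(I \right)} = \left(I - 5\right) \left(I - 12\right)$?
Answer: $2 \sqrt{358} \approx 37.842$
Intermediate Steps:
$n{\left(I \right)} = \left(-12 + I\right) \left(-5 + I\right)$ ($n{\left(I \right)} = \left(-5 + I\right) \left(-12 + I\right) = \left(-12 + I\right) \left(-5 + I\right)$)
$c{\left(y \right)} = 2 y$
$E = 1200$ ($E = \left(60 + \left(-5 - -2\right)^{2} - 17 \left(-5 - -2\right)\right) 10 = \left(60 + \left(-5 + 2\right)^{2} - 17 \left(-5 + 2\right)\right) 10 = \left(60 + \left(-3\right)^{2} - -51\right) 10 = \left(60 + 9 + 51\right) 10 = 120 \cdot 10 = 1200$)
$\sqrt{c{\left(116 \right)} + E} = \sqrt{2 \cdot 116 + 1200} = \sqrt{232 + 1200} = \sqrt{1432} = 2 \sqrt{358}$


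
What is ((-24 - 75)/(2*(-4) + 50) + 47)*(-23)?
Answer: -14375/14 ≈ -1026.8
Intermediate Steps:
((-24 - 75)/(2*(-4) + 50) + 47)*(-23) = (-99/(-8 + 50) + 47)*(-23) = (-99/42 + 47)*(-23) = (-99*1/42 + 47)*(-23) = (-33/14 + 47)*(-23) = (625/14)*(-23) = -14375/14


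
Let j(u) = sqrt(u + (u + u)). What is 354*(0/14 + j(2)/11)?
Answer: 354*sqrt(6)/11 ≈ 78.829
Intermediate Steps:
j(u) = sqrt(3)*sqrt(u) (j(u) = sqrt(u + 2*u) = sqrt(3*u) = sqrt(3)*sqrt(u))
354*(0/14 + j(2)/11) = 354*(0/14 + (sqrt(3)*sqrt(2))/11) = 354*(0*(1/14) + sqrt(6)*(1/11)) = 354*(0 + sqrt(6)/11) = 354*(sqrt(6)/11) = 354*sqrt(6)/11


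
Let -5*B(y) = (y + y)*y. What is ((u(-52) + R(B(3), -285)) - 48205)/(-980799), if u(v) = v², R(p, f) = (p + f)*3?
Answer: 77278/1634665 ≈ 0.047275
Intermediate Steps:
B(y) = -2*y²/5 (B(y) = -(y + y)*y/5 = -2*y*y/5 = -2*y²/5)
R(p, f) = 3*f + 3*p (R(p, f) = (f + p)*3 = 3*f + 3*p)
((u(-52) + R(B(3), -285)) - 48205)/(-980799) = (((-52)² + (3*(-285) + 3*(-⅖*3²))) - 48205)/(-980799) = ((2704 + (-855 + 3*(-⅖*9))) - 48205)*(-1/980799) = ((2704 + (-855 + 3*(-18/5))) - 48205)*(-1/980799) = ((2704 + (-855 - 54/5)) - 48205)*(-1/980799) = ((2704 - 4329/5) - 48205)*(-1/980799) = (9191/5 - 48205)*(-1/980799) = -231834/5*(-1/980799) = 77278/1634665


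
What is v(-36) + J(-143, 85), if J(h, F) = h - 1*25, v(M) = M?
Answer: -204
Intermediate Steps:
J(h, F) = -25 + h (J(h, F) = h - 25 = -25 + h)
v(-36) + J(-143, 85) = -36 + (-25 - 143) = -36 - 168 = -204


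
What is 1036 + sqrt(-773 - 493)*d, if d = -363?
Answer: 1036 - 363*I*sqrt(1266) ≈ 1036.0 - 12916.0*I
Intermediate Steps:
1036 + sqrt(-773 - 493)*d = 1036 + sqrt(-773 - 493)*(-363) = 1036 + sqrt(-1266)*(-363) = 1036 + (I*sqrt(1266))*(-363) = 1036 - 363*I*sqrt(1266)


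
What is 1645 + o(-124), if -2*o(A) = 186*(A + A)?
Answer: 24709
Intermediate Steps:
o(A) = -186*A (o(A) = -93*(A + A) = -93*2*A = -186*A)
1645 + o(-124) = 1645 - 186*(-124) = 1645 + 23064 = 24709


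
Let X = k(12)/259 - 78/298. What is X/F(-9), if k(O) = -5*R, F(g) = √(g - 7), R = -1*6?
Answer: 5631*I/154364 ≈ 0.036479*I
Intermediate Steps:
R = -6
F(g) = √(-7 + g)
k(O) = 30 (k(O) = -5*(-6) = 30)
X = -5631/38591 (X = 30/259 - 78/298 = 30*(1/259) - 78*1/298 = 30/259 - 39/149 = -5631/38591 ≈ -0.14591)
X/F(-9) = -5631/(38591*√(-7 - 9)) = -5631*(-I/4)/38591 = -(-5631)*I/154364 = 5631*I/154364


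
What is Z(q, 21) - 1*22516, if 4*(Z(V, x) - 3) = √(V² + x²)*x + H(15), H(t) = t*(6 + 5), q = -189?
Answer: -89887/4 + 441*√82/4 ≈ -21473.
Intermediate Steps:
H(t) = 11*t (H(t) = t*11 = 11*t)
Z(V, x) = 177/4 + x*√(V² + x²)/4 (Z(V, x) = 3 + (√(V² + x²)*x + 11*15)/4 = 3 + (x*√(V² + x²) + 165)/4 = 3 + (165 + x*√(V² + x²))/4 = 3 + (165/4 + x*√(V² + x²)/4) = 177/4 + x*√(V² + x²)/4)
Z(q, 21) - 1*22516 = (177/4 + (¼)*21*√((-189)² + 21²)) - 1*22516 = (177/4 + (¼)*21*√(35721 + 441)) - 22516 = (177/4 + (¼)*21*√36162) - 22516 = (177/4 + (¼)*21*(21*√82)) - 22516 = (177/4 + 441*√82/4) - 22516 = -89887/4 + 441*√82/4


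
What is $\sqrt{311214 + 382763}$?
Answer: $\sqrt{693977} \approx 833.05$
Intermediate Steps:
$\sqrt{311214 + 382763} = \sqrt{693977}$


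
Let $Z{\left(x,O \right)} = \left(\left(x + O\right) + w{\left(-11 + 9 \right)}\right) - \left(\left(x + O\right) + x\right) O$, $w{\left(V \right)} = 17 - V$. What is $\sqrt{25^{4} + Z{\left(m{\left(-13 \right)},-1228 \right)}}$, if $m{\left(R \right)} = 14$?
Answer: $i \sqrt{1084170} \approx 1041.2 i$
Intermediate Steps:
$Z{\left(x,O \right)} = 19 + O + x - O \left(O + 2 x\right)$ ($Z{\left(x,O \right)} = \left(\left(x + O\right) + \left(17 - \left(-11 + 9\right)\right)\right) - \left(\left(x + O\right) + x\right) O = \left(\left(O + x\right) + \left(17 - -2\right)\right) - \left(\left(O + x\right) + x\right) O = \left(\left(O + x\right) + \left(17 + 2\right)\right) - \left(O + 2 x\right) O = \left(\left(O + x\right) + 19\right) - O \left(O + 2 x\right) = \left(19 + O + x\right) - O \left(O + 2 x\right) = 19 + O + x - O \left(O + 2 x\right)$)
$\sqrt{25^{4} + Z{\left(m{\left(-13 \right)},-1228 \right)}} = \sqrt{25^{4} - \left(1509179 - 34384\right)} = \sqrt{390625 + \left(19 - 1228 + 14 - 1507984 + 34384\right)} = \sqrt{390625 - 1474795} = \sqrt{-1084170} = i \sqrt{1084170}$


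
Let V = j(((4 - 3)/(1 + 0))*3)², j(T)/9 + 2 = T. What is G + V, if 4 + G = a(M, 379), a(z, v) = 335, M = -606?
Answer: 412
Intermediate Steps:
G = 331 (G = -4 + 335 = 331)
j(T) = -18 + 9*T
V = 81 (V = (-18 + 9*(((4 - 3)/(1 + 0))*3))² = (-18 + 9*((1/1)*3))² = (-18 + 9*((1*1)*3))² = (-18 + 9*(1*3))² = (-18 + 9*3)² = (-18 + 27)² = 9² = 81)
G + V = 331 + 81 = 412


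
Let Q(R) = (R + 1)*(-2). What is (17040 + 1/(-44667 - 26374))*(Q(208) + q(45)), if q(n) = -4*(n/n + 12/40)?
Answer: -2561499760124/355205 ≈ -7.2113e+6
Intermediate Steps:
Q(R) = -2 - 2*R (Q(R) = (1 + R)*(-2) = -2 - 2*R)
q(n) = -26/5 (q(n) = -4*(1 + 12*(1/40)) = -4*(1 + 3/10) = -4*13/10 = -26/5)
(17040 + 1/(-44667 - 26374))*(Q(208) + q(45)) = (17040 + 1/(-44667 - 26374))*((-2 - 2*208) - 26/5) = (17040 + 1/(-71041))*((-2 - 416) - 26/5) = (17040 - 1/71041)*(-418 - 26/5) = (1210538639/71041)*(-2116/5) = -2561499760124/355205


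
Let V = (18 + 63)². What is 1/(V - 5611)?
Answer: 1/950 ≈ 0.0010526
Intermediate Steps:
V = 6561 (V = 81² = 6561)
1/(V - 5611) = 1/(6561 - 5611) = 1/950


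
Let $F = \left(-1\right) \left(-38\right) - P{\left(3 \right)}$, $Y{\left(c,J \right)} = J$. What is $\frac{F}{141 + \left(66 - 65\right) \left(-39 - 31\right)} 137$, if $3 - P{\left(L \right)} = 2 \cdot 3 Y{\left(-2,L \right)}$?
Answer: $\frac{7261}{71} \approx 102.27$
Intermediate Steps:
$P{\left(L \right)} = 3 - 6 L$ ($P{\left(L \right)} = 3 - 2 \cdot 3 L = 3 - 6 L$)
$F = 53$ ($F = \left(-1\right) \left(-38\right) - \left(3 - 18\right) = 38 - \left(3 - 18\right) = 38 - -15 = 38 + 15 = 53$)
$\frac{F}{141 + \left(66 - 65\right) \left(-39 - 31\right)} 137 = \frac{1}{141 + \left(66 - 65\right) \left(-39 - 31\right)} 53 \cdot 137 = \frac{1}{141 + 1 \left(-70\right)} 53 \cdot 137 = \frac{1}{141 - 70} \cdot 53 \cdot 137 = \frac{1}{71} \cdot 53 \cdot 137 = \frac{53}{71} \cdot 137 = \frac{7261}{71}$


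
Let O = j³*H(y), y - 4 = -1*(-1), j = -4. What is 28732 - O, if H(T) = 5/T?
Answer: 28796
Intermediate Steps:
y = 5 (y = 4 - 1*(-1) = 4 + 1 = 5)
O = -64 (O = (-4)³*(5/5) = -320/5 = -64*1 = -64)
28732 - O = 28732 - 1*(-64) = 28732 + 64 = 28796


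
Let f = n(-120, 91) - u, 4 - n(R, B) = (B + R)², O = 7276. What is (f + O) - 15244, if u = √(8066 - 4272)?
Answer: -8805 - √3794 ≈ -8866.6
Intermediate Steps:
n(R, B) = 4 - (B + R)²
u = √3794 ≈ 61.595
f = -837 - √3794 (f = (4 - (91 - 120)²) - √3794 = (4 - 1*(-29)²) - √3794 = (4 - 1*841) - √3794 = (4 - 841) - √3794 = -837 - √3794 ≈ -898.60)
(f + O) - 15244 = ((-837 - √3794) + 7276) - 15244 = (6439 - √3794) - 15244 = -8805 - √3794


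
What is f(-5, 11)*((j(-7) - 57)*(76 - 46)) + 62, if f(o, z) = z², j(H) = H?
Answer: -232258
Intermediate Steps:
f(-5, 11)*((j(-7) - 57)*(76 - 46)) + 62 = 11²*((-7 - 57)*(76 - 46)) + 62 = 121*(-64*30) + 62 = 121*(-1920) + 62 = -232320 + 62 = -232258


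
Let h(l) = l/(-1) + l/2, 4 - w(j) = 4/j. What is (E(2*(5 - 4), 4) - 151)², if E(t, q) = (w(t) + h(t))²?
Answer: 22500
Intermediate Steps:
w(j) = 4 - 4/j
h(l) = -l/2 (h(l) = l*(-1) + l*(½) = -l + l/2 = -l/2)
E(t, q) = (4 - 4/t - t/2)² (E(t, q) = ((4 - 4/t) - t/2)² = (4 - 4/t - t/2)²)
(E(2*(5 - 4), 4) - 151)² = ((8 + (2*(5 - 4))*(-8 + 2*(5 - 4)))²/(4*(2*(5 - 4))²) - 151)² = ((8 + (2*1)*(-8 + 2*1))²/(4*(2*1)²) - 151)² = ((¼)*(8 + 2*(-8 + 2))²/2² - 151)² = ((¼)*(¼)*(8 + 2*(-6))² - 151)² = ((¼)*(¼)*(8 - 12)² - 151)² = ((¼)*(¼)*(-4)² - 151)² = ((¼)*(¼)*16 - 151)² = (1 - 151)² = (-150)² = 22500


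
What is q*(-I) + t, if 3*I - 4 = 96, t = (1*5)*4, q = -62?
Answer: 6260/3 ≈ 2086.7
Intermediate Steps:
t = 20 (t = 5*4 = 20)
I = 100/3 (I = 4/3 + (⅓)*96 = 4/3 + 32 = 100/3 ≈ 33.333)
q*(-I) + t = -(-62)*100/3 + 20 = -62*(-100/3) + 20 = 6200/3 + 20 = 6260/3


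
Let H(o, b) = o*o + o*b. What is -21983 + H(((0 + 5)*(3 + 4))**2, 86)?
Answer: 1583992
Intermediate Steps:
H(o, b) = o**2 + b*o
-21983 + H(((0 + 5)*(3 + 4))**2, 86) = -21983 + ((0 + 5)*(3 + 4))**2*(86 + ((0 + 5)*(3 + 4))**2) = -21983 + (5*7)**2*(86 + (5*7)**2) = -21983 + 35**2*(86 + 35**2) = -21983 + 1225*(86 + 1225) = -21983 + 1225*1311 = -21983 + 1605975 = 1583992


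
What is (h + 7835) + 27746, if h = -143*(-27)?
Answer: 39442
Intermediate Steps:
h = 3861
(h + 7835) + 27746 = (3861 + 7835) + 27746 = 11696 + 27746 = 39442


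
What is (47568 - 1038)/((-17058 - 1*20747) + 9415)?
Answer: -4653/2839 ≈ -1.6390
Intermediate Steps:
(47568 - 1038)/((-17058 - 1*20747) + 9415) = 46530/((-17058 - 20747) + 9415) = 46530/(-37805 + 9415) = 46530/(-28390) = 46530*(-1/28390) = -4653/2839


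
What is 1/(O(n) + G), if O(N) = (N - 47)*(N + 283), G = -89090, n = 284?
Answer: 1/45289 ≈ 2.2080e-5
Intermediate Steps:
O(N) = (-47 + N)*(283 + N)
1/(O(n) + G) = 1/((-13301 + 284**2 + 236*284) - 89090) = 1/((-13301 + 80656 + 67024) - 89090) = 1/(134379 - 89090) = 1/45289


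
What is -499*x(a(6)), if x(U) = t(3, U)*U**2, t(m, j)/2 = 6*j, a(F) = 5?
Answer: -748500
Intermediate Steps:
t(m, j) = 12*j (t(m, j) = 2*(6*j) = 12*j)
x(U) = 12*U**3 (x(U) = (12*U)*U**2 = 12*U**3)
-499*x(a(6)) = -5988*5**3 = -5988*125 = -499*1500 = -748500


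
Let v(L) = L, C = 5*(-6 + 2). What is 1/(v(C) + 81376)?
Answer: 1/81356 ≈ 1.2292e-5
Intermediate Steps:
C = -20 (C = 5*(-4) = -20)
1/(v(C) + 81376) = 1/(-20 + 81376) = 1/81356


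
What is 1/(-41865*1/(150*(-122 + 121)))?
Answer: 10/2791 ≈ 0.0035829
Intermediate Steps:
1/(-41865*1/(150*(-122 + 121))) = 1/(-41865/(150*(-1))) = 1/(-41865/(-150)) = 1/(-41865*(-1/150)) = 1/(2791/10) = 10/2791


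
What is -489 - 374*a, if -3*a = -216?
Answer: -27417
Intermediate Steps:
a = 72 (a = -⅓*(-216) = 72)
-489 - 374*a = -489 - 374*72 = -489 - 26928 = -27417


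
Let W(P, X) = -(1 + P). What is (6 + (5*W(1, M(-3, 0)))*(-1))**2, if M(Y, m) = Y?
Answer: 256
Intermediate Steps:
W(P, X) = -1 - P
(6 + (5*W(1, M(-3, 0)))*(-1))**2 = (6 + (5*(-1 - 1*1))*(-1))**2 = (6 + (5*(-1 - 1))*(-1))**2 = (6 + (5*(-2))*(-1))**2 = (6 - 10*(-1))**2 = (6 + 10)**2 = 16**2 = 256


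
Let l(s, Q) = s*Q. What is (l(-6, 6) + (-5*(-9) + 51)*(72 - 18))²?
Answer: 26501904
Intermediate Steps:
l(s, Q) = Q*s
(l(-6, 6) + (-5*(-9) + 51)*(72 - 18))² = (6*(-6) + (-5*(-9) + 51)*(72 - 18))² = (-36 + (45 + 51)*54)² = (-36 + 96*54)² = (-36 + 5184)² = 5148² = 26501904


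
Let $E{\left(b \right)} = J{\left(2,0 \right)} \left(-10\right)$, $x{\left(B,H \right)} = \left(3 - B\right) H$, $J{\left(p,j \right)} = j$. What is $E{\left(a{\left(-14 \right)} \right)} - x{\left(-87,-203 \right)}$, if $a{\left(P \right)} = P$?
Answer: $18270$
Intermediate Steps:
$x{\left(B,H \right)} = H \left(3 - B\right)$
$E{\left(b \right)} = 0$ ($E{\left(b \right)} = 0 \left(-10\right) = 0$)
$E{\left(a{\left(-14 \right)} \right)} - x{\left(-87,-203 \right)} = 0 - - 203 \left(3 - -87\right) = 0 - - 203 \left(3 + 87\right) = 0 - \left(-203\right) 90 = 0 - -18270 = 0 + 18270 = 18270$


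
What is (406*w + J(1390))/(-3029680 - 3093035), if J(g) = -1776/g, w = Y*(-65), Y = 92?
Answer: 1687377488/4255286925 ≈ 0.39654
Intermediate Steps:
w = -5980 (w = 92*(-65) = -5980)
(406*w + J(1390))/(-3029680 - 3093035) = (406*(-5980) - 1776/1390)/(-3029680 - 3093035) = (-2427880 - 1776*1/1390)/(-6122715) = (-2427880 - 888/695)*(-1/6122715) = -1687377488/695*(-1/6122715) = 1687377488/4255286925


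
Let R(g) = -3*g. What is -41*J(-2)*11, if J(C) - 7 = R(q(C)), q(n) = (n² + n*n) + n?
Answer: 4961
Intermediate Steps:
q(n) = n + 2*n² (q(n) = (n² + n²) + n = 2*n² + n = n + 2*n²)
J(C) = 7 - 3*C*(1 + 2*C)
-41*J(-2)*11 = -41*(7 - 3*(-2)*(1 + 2*(-2)))*11 = -41*(7 - 3*(-2)*(1 - 4))*11 = -41*(7 - 3*(-2)*(-3))*11 = -41*(7 - 18)*11 = -41*(-11)*11 = 451*11 = 4961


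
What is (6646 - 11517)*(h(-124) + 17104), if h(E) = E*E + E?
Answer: -157606076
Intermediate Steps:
h(E) = E + E² (h(E) = E² + E = E + E²)
(6646 - 11517)*(h(-124) + 17104) = (6646 - 11517)*(-124*(1 - 124) + 17104) = -4871*(-124*(-123) + 17104) = -4871*(15252 + 17104) = -4871*32356 = -157606076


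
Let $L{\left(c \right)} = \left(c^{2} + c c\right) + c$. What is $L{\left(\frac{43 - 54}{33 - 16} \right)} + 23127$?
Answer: $\frac{6683758}{289} \approx 23127.0$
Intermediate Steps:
$L{\left(c \right)} = c + 2 c^{2}$ ($L{\left(c \right)} = \left(c^{2} + c^{2}\right) + c = 2 c^{2} + c = c + 2 c^{2}$)
$L{\left(\frac{43 - 54}{33 - 16} \right)} + 23127 = \frac{43 - 54}{33 - 16} \left(1 + 2 \frac{43 - 54}{33 - 16}\right) + 23127 = - \frac{11}{17} \left(1 + 2 \left(- \frac{11}{17}\right)\right) + 23127 = \left(-11\right) \frac{1}{17} \left(1 + 2 \left(\left(-11\right) \frac{1}{17}\right)\right) + 23127 = - \frac{11 \left(1 + 2 \left(- \frac{11}{17}\right)\right)}{17} + 23127 = - \frac{11 \left(1 - \frac{22}{17}\right)}{17} + 23127 = \left(- \frac{11}{17}\right) \left(- \frac{5}{17}\right) + 23127 = \frac{55}{289} + 23127 = \frac{6683758}{289}$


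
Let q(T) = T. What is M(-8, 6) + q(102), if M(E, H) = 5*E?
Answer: 62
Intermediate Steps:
M(-8, 6) + q(102) = 5*(-8) + 102 = -40 + 102 = 62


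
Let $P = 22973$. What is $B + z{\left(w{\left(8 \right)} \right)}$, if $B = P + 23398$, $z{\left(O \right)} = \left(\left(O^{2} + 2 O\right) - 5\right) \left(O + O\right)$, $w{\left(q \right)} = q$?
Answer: $47571$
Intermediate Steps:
$z{\left(O \right)} = 2 O \left(-5 + O^{2} + 2 O\right)$ ($z{\left(O \right)} = \left(-5 + O^{2} + 2 O\right) 2 O = 2 O \left(-5 + O^{2} + 2 O\right)$)
$B = 46371$ ($B = 22973 + 23398 = 46371$)
$B + z{\left(w{\left(8 \right)} \right)} = 46371 + 2 \cdot 8 \left(-5 + 8^{2} + 2 \cdot 8\right) = 46371 + 2 \cdot 8 \left(-5 + 64 + 16\right) = 46371 + 2 \cdot 8 \cdot 75 = 46371 + 1200 = 47571$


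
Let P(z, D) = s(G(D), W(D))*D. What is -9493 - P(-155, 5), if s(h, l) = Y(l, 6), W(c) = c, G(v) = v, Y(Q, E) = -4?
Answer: -9473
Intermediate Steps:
s(h, l) = -4
P(z, D) = -4*D
-9493 - P(-155, 5) = -9493 - (-4)*5 = -9493 - 1*(-20) = -9493 + 20 = -9473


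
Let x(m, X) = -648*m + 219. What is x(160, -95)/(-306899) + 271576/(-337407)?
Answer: -48437937197/103549870893 ≈ -0.46777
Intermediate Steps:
x(m, X) = 219 - 648*m
x(160, -95)/(-306899) + 271576/(-337407) = (219 - 648*160)/(-306899) + 271576/(-337407) = (219 - 103680)*(-1/306899) + 271576*(-1/337407) = -103461*(-1/306899) - 271576/337407 = 103461/306899 - 271576/337407 = -48437937197/103549870893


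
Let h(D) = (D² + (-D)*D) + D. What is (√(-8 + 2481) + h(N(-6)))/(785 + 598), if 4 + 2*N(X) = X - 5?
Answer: -5/922 + √2473/1383 ≈ 0.030535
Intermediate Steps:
N(X) = -9/2 + X/2 (N(X) = -2 + (X - 5)/2 = -2 + (-5 + X)/2 = -2 + (-5/2 + X/2) = -9/2 + X/2)
h(D) = D (h(D) = (D² - D²) + D = 0 + D = D)
(√(-8 + 2481) + h(N(-6)))/(785 + 598) = (√(-8 + 2481) + (-9/2 + (½)*(-6)))/(785 + 598) = (√2473 + (-9/2 - 3))/1383 = (√2473 - 15/2)*(1/1383) = (-15/2 + √2473)*(1/1383) = -5/922 + √2473/1383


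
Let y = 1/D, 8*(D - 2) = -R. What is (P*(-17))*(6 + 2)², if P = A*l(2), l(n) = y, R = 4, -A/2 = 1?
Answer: 4352/3 ≈ 1450.7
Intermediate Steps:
A = -2 (A = -2*1 = -2)
D = 3/2 (D = 2 + (-1*4)/8 = 2 + (⅛)*(-4) = 2 - ½ = 3/2 ≈ 1.5000)
y = ⅔ (y = 1/(3/2) = 1*(⅔) = ⅔ ≈ 0.66667)
l(n) = ⅔
P = -4/3 (P = -2*⅔ = -4/3 ≈ -1.3333)
(P*(-17))*(6 + 2)² = (-4/3*(-17))*(6 + 2)² = (68/3)*8² = (68/3)*64 = 4352/3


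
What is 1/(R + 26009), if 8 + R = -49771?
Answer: -1/23770 ≈ -4.2070e-5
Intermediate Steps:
R = -49779 (R = -8 - 49771 = -49779)
1/(R + 26009) = 1/(-49779 + 26009) = 1/(-23770) = -1/23770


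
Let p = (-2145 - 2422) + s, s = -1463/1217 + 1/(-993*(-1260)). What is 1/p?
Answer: -1522686060/6955937711143 ≈ -0.00021890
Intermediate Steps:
s = -1830475123/1522686060 (s = -1463*1/1217 - 1/993*(-1/1260) = -1463/1217 + 1/1251180 = -1830475123/1522686060 ≈ -1.2021)
p = -6955937711143/1522686060 (p = (-2145 - 2422) - 1830475123/1522686060 = -4567 - 1830475123/1522686060 = -6955937711143/1522686060 ≈ -4568.2)
1/p = 1/(-6955937711143/1522686060) = -1522686060/6955937711143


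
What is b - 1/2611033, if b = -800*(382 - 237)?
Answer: -302879828001/2611033 ≈ -1.1600e+5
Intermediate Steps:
b = -116000 (b = -800*145 = -116000)
b - 1/2611033 = -116000 - 1/2611033 = -302879828001/2611033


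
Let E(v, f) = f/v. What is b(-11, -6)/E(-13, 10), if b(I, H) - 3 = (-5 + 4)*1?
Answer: -13/5 ≈ -2.6000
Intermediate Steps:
b(I, H) = 2 (b(I, H) = 3 + (-5 + 4)*1 = 3 - 1*1 = 3 - 1 = 2)
b(-11, -6)/E(-13, 10) = 2/((10/(-13))) = 2/((10*(-1/13))) = 2/(-10/13) = 2*(-13/10) = -13/5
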